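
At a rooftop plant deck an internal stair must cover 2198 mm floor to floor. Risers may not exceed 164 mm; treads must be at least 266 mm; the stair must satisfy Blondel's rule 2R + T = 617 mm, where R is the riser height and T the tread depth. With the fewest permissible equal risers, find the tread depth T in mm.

303 mm

⌈2198/164⌉ = 14 risers.
R = 2198 ÷ 14 = 157 mm.
From 2R + T = 617: T = 617 − 314 = 303 mm.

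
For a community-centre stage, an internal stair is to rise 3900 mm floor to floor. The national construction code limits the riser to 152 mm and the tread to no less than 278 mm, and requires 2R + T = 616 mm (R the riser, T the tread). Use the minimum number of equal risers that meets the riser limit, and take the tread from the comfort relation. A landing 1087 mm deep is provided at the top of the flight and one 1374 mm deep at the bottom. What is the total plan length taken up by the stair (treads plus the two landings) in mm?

10361 mm

At most 152 each: 3900/152 = 25.66, giving 26 risers.
R = 3900 ÷ 26 = 150 mm.
From 2R + T = 616: T = 616 − 300 = 316 mm.
Going = (26 − 1) × 316 = 7900 mm.
Add landings: 7900 + 1087 + 1374 = 10361 mm.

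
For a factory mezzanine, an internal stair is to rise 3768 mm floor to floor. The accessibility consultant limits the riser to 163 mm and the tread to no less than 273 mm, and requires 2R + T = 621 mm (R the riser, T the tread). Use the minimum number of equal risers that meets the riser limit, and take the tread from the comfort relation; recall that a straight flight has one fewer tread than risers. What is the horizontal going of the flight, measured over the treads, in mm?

3768 / 163 = 23.117 → round up to 24 risers.
R = 3768 ÷ 24 = 157 mm.
From 2R + T = 621: T = 621 − 314 = 307 mm.
Treads = 24 − 1 = 23; going = 23 × 307 = 7061 mm.

7061 mm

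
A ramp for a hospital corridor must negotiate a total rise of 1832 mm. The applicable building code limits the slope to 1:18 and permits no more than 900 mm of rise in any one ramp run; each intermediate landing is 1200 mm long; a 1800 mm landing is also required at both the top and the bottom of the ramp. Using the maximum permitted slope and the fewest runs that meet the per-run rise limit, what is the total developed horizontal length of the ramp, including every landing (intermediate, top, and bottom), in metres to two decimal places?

38.98 m

1832 / 900 = 2.04, so 3 ramp runs are needed. That means 2 intermediate landings.
Horizontal run for 1832 mm of rise at 1:18 is 1832 × 18 = 32976 mm.
Intermediate landings: 2 × 1200 = 2400 mm.
Top and bottom landings: 2 × 1800 = 3600 mm.
Total = 32976 + 2400 + 3600 = 38976 mm.
= 38.98 m.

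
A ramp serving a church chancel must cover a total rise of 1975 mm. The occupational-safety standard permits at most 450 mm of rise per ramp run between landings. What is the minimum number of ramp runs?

At most 450 each: 1975/450 = 4.39, giving 5 ramp runs.

5 runs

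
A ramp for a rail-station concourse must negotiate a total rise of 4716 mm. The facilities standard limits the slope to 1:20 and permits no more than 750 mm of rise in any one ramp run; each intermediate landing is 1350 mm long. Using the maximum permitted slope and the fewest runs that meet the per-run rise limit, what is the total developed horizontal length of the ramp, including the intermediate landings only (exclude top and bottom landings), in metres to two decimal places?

At most 750 each: 4716/750 = 6.29, giving 7 ramp runs. That means 6 intermediate landings.
Horizontal run for 4716 mm of rise at 1:20 is 4716 × 20 = 94320 mm.
Intermediate landings: 6 × 1350 = 8100 mm.
Developed length = 94320 + 8100 = 102420 mm.
= 102.42 m.

102.42 m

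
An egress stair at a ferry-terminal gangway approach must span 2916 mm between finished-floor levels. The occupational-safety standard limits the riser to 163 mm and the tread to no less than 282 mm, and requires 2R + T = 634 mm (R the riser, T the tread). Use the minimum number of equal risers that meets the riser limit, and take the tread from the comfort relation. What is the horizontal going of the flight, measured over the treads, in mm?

5270 mm

2916 / 163 = 17.89, so 18 risers are needed.
Riser R = 2916 / 18 = 162 mm, within the 163 mm limit.
T = 634 − 2·162 = 310 mm, which satisfies the 282 mm minimum.
Going = (18 − 1) × 310 = 5270 mm.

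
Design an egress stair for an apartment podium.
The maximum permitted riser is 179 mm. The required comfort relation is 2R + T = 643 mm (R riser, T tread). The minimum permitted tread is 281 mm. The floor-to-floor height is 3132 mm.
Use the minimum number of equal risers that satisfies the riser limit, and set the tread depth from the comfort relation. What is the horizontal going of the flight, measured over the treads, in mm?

3132 / 179 = 17.497 → round up to 18 risers.
R = 3132 ÷ 18 = 174 mm.
Tread T = 643 − 2 × 174 = 295 mm (≥ 281 mm).
18 risers give 17 treads; going = 17 × 295 = 5015 mm.

5015 mm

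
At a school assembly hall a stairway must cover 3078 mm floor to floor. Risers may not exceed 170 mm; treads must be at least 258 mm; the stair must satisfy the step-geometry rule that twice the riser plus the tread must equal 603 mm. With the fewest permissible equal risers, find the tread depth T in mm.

279 mm

3078 / 170 = 18.106 → round up to 19 risers.
R = 3078 ÷ 19 = 162 mm.
T = 603 − 2·162 = 279 mm, which satisfies the 258 mm minimum.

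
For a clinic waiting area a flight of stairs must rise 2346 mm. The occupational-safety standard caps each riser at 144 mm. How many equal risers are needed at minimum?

17 risers

⌈2346/144⌉ = 17 risers.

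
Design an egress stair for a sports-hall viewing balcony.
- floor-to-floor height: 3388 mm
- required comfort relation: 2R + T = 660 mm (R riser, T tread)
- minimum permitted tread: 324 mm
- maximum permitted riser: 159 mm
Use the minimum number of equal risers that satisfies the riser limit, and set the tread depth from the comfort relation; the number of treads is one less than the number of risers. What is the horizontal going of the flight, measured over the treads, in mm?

3388 / 159 = 21.31, so 22 risers are needed.
R = 3388 ÷ 22 = 154 mm.
T = 660 − 2·154 = 352 mm, which satisfies the 324 mm minimum.
22 risers give 21 treads; going = 21 × 352 = 7392 mm.

7392 mm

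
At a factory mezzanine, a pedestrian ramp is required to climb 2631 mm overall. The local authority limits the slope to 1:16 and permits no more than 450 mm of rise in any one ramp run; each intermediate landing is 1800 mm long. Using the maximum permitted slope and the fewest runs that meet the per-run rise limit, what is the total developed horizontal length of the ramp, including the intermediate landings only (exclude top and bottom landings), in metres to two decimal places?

⌈2631/450⌉ = 6 ramp runs. That means 5 intermediate landings.
Horizontal run for 2631 mm of rise at 1:16 is 2631 × 16 = 42096 mm.
5 intermediate landings contribute 5 × 1800 = 9000 mm.
Developed length = 42096 + 9000 = 51096 mm.
= 51.10 m.

51.10 m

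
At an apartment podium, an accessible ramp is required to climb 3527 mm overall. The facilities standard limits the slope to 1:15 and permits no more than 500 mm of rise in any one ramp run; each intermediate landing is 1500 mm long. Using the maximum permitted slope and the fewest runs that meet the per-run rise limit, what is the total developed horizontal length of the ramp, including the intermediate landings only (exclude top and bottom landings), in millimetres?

3527 / 500 = 7.054 → round up to 8 ramp runs. That means 7 intermediate landings.
Horizontal run for 3527 mm of rise at 1:15 is 3527 × 15 = 52905 mm.
Intermediate landings: 7 × 1500 = 10500 mm.
Total developed length = 52905 + 10500 = 63405 mm.

63405 mm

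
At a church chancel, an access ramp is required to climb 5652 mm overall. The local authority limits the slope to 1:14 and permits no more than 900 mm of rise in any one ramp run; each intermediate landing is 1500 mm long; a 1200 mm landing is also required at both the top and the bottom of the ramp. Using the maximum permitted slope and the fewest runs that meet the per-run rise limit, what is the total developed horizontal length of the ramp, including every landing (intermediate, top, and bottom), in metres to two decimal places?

90.53 m

⌈5652/900⌉ = 7 ramp runs. That means 6 intermediate landings.
Ramp run (horizontal) at 1:14: 5652 × 14 = 79128 mm.
6 intermediate landings contribute 6 × 1500 = 9000 mm.
Top and bottom landings: 2 × 1200 = 2400 mm.
Total = 79128 + 9000 + 2400 = 90528 mm.
= 90.53 m.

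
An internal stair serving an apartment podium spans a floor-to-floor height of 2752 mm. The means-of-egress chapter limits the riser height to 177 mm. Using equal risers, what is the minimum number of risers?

At most 177 each: 2752/177 = 15.55, giving 16 risers.

16 risers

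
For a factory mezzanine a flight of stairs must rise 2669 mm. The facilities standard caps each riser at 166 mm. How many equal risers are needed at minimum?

⌈2669/166⌉ = 17 risers.

17 risers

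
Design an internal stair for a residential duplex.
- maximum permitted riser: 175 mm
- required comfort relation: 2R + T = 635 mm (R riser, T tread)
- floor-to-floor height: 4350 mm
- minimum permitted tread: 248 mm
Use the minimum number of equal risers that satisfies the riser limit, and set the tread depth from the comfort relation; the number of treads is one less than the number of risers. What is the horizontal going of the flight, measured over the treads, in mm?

⌈4350/175⌉ = 25 risers.
Riser R = 4350 / 25 = 174 mm, within the 175 mm limit.
Tread T = 635 − 2 × 174 = 287 mm (≥ 248 mm).
Treads = 25 − 1 = 24; going = 24 × 287 = 6888 mm.

6888 mm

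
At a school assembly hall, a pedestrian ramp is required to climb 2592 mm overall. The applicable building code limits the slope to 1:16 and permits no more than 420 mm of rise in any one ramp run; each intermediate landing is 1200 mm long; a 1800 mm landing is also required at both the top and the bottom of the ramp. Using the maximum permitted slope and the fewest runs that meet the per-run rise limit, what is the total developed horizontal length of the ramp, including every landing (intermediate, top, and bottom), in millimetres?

52272 mm

2592 / 420 = 6.171 → round up to 7 ramp runs. That means 6 intermediate landings.
Horizontal run for 2592 mm of rise at 1:16 is 2592 × 16 = 41472 mm.
6 intermediate landings contribute 6 × 1200 = 7200 mm.
Top and bottom landings: 2 × 1800 = 3600 mm.
Total = 41472 + 7200 + 3600 = 52272 mm.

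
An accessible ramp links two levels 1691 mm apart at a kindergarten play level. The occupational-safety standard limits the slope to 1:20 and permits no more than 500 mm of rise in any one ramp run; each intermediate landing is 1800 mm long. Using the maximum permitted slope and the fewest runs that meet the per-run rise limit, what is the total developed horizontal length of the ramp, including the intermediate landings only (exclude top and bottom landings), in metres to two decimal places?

⌈1691/500⌉ = 4 ramp runs. That means 3 intermediate landings.
Horizontal run for 1691 mm of rise at 1:20 is 1691 × 20 = 33820 mm.
3 intermediate landings contribute 3 × 1800 = 5400 mm.
Total developed length = 33820 + 5400 = 39220 mm.
= 39.22 m.

39.22 m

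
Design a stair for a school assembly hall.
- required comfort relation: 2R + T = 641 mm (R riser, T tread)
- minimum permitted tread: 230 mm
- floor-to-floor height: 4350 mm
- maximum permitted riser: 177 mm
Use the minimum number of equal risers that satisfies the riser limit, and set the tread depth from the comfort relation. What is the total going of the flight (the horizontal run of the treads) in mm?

⌈4350/177⌉ = 25 risers.
Riser R = 4350 / 25 = 174 mm, within the 177 mm limit.
From 2R + T = 641: T = 641 − 348 = 293 mm.
Treads = 25 − 1 = 24; going = 24 × 293 = 7032 mm.

7032 mm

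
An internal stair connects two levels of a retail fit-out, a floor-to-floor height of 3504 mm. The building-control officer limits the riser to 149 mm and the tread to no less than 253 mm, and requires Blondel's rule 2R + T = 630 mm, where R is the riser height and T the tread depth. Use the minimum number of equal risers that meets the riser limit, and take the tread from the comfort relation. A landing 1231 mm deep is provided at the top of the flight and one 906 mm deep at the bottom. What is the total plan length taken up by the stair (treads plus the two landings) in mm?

3504 / 149 = 23.52, so 24 risers are needed.
Each riser is 3504/24 = 146 mm (≤ 149 mm).
From 2R + T = 630: T = 630 − 292 = 338 mm.
Treads = 24 − 1 = 23; going = 23 × 338 = 7774 mm.
Add landings: 7774 + 1231 + 906 = 9911 mm.

9911 mm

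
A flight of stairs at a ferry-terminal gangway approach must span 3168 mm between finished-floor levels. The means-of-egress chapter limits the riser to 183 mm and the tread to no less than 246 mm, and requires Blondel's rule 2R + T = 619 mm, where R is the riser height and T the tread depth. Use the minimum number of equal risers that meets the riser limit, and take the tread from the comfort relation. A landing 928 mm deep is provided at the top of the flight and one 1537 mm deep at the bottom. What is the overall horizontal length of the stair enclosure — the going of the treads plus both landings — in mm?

⌈3168/183⌉ = 18 risers.
Riser R = 3168 / 18 = 176 mm, within the 183 mm limit.
Tread T = 619 − 2 × 176 = 267 mm (≥ 246 mm).
18 risers give 17 treads; going = 17 × 267 = 4539 mm.
Add landings: 4539 + 928 + 1537 = 7004 mm.

7004 mm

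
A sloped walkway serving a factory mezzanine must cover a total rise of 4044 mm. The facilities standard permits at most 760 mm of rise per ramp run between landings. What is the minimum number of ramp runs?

4044 / 760 = 5.32, so 6 ramp runs are needed.

6 runs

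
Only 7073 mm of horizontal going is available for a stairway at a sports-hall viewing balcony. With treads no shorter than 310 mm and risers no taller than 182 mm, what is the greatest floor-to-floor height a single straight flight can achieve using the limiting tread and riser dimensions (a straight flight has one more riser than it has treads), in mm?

7073 / 310 = 22.82, so 22 treads fit.
Risers = treads + 1 = 23.
Maximum height = 23 × 182 = 4186 mm.

4186 mm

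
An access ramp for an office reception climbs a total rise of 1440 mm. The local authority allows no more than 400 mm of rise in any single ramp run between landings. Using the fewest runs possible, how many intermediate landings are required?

3 intermediate landings

1440 / 400 = 3.60, so 4 ramp runs are needed.
4 runs are separated by 3 intermediate landings.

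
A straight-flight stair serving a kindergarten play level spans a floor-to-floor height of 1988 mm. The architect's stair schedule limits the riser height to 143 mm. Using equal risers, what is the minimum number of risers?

14 risers

At most 143 each: 1988/143 = 13.90, giving 14 risers.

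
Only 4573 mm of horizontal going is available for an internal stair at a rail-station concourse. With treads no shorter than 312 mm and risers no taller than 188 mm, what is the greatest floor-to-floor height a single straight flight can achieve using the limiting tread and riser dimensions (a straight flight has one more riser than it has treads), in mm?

4573 / 312 = 14.66, so 14 treads fit.
Risers = treads + 1 = 15.
Maximum height = 15 × 188 = 2820 mm.

2820 mm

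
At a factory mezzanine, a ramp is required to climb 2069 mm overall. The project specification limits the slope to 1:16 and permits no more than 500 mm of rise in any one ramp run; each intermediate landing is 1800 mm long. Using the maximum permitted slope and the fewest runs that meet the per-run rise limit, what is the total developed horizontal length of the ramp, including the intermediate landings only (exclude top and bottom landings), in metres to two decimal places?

2069 / 500 = 4.138 → round up to 5 ramp runs. That means 4 intermediate landings.
Ramp run (horizontal) at 1:16: 2069 × 16 = 33104 mm.
4 intermediate landings contribute 4 × 1800 = 7200 mm.
Total developed length = 33104 + 7200 = 40304 mm.
= 40.30 m.

40.30 m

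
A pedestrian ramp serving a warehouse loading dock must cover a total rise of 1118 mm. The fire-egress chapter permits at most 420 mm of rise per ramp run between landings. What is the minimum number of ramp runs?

3 runs

⌈1118/420⌉ = 3 ramp runs.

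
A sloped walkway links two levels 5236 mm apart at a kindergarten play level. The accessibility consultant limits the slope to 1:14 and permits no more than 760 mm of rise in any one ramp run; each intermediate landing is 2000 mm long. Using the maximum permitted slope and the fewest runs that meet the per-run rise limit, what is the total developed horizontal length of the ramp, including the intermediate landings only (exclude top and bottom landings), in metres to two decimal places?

85.30 m

5236 / 760 = 6.89, so 7 ramp runs are needed. That means 6 intermediate landings.
Ramp run (horizontal) at 1:14: 5236 × 14 = 73304 mm.
6 intermediate landings contribute 6 × 2000 = 12000 mm.
Developed length = 73304 + 12000 = 85304 mm.
= 85.30 m.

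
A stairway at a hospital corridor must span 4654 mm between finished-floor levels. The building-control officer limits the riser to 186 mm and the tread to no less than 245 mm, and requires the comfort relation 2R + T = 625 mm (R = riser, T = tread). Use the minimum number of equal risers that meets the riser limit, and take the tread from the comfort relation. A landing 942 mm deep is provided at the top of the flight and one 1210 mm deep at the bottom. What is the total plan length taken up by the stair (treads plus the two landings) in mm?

4654 / 186 = 25.022 → round up to 26 risers.
Each riser is 4654/26 = 179 mm (≤ 186 mm).
Tread T = 625 − 2 × 179 = 267 mm (≥ 245 mm).
Treads = 26 − 1 = 25; going = 25 × 267 = 6675 mm.
Add landings: 6675 + 942 + 1210 = 8827 mm.

8827 mm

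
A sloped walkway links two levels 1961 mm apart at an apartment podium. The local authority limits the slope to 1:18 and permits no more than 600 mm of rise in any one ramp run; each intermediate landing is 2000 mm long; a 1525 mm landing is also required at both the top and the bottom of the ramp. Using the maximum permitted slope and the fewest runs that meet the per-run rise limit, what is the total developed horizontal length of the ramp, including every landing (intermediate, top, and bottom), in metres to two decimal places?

1961 / 600 = 3.268 → round up to 4 ramp runs. That means 3 intermediate landings.
Ramp run (horizontal) at 1:18: 1961 × 18 = 35298 mm.
Intermediate landings: 3 × 2000 = 6000 mm.
Top and bottom landings: 2 × 1525 = 3050 mm.
Total = 35298 + 6000 + 3050 = 44348 mm.
= 44.35 m.

44.35 m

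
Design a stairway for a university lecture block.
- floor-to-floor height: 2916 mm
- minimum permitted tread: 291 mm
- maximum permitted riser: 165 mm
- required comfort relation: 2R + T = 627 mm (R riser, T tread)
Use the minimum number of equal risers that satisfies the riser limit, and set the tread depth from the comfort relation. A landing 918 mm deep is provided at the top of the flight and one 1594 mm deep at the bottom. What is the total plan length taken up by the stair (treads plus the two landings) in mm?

⌈2916/165⌉ = 18 risers.
Each riser is 2916/18 = 162 mm (≤ 165 mm).
Tread T = 627 − 2 × 162 = 303 mm (≥ 291 mm).
Going = (18 − 1) × 303 = 5151 mm.
Enclosure = 5151 + 918 + 1594 = 7663 mm.

7663 mm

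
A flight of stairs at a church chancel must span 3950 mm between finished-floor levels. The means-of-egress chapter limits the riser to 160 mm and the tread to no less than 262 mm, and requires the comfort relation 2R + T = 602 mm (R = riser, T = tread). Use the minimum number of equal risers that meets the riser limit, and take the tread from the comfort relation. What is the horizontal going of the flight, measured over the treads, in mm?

⌈3950/160⌉ = 25 risers.
Riser R = 3950 / 25 = 158 mm, within the 160 mm limit.
Tread T = 602 − 2 × 158 = 286 mm (≥ 262 mm).
Going = (25 − 1) × 286 = 6864 mm.

6864 mm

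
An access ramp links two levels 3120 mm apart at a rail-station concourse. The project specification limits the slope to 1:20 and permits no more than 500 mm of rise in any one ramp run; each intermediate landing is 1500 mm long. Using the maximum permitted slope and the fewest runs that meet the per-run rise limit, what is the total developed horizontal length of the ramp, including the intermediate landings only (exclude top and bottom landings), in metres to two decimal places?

71.40 m

3120 / 500 = 6.24, so 7 ramp runs are needed. That means 6 intermediate landings.
Ramp run (horizontal) at 1:20: 3120 × 20 = 62400 mm.
6 intermediate landings contribute 6 × 1500 = 9000 mm.
Total developed length = 62400 + 9000 = 71400 mm.
= 71.40 m.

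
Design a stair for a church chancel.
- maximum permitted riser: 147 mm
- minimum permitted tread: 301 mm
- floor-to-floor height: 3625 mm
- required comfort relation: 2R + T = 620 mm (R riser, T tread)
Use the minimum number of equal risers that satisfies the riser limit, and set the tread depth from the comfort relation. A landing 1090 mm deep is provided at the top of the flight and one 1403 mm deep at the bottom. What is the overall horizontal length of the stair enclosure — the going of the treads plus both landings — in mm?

10413 mm

At most 147 each: 3625/147 = 24.66, giving 25 risers.
R = 3625 ÷ 25 = 145 mm.
T = 620 − 2·145 = 330 mm, which satisfies the 301 mm minimum.
Treads = 25 − 1 = 24; going = 24 × 330 = 7920 mm.
Add landings: 7920 + 1090 + 1403 = 10413 mm.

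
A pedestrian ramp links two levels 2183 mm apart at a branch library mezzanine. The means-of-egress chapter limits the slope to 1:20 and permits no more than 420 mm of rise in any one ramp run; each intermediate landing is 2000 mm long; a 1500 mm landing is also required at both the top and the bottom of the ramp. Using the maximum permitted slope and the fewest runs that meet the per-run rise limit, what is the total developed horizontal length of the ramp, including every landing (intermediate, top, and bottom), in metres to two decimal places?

2183 / 420 = 5.20, so 6 ramp runs are needed. That means 5 intermediate landings.
Horizontal run for 2183 mm of rise at 1:20 is 2183 × 20 = 43660 mm.
5 intermediate landings contribute 5 × 2000 = 10000 mm.
Top and bottom landings: 2 × 1500 = 3000 mm.
Total = 43660 + 10000 + 3000 = 56660 mm.
= 56.66 m.

56.66 m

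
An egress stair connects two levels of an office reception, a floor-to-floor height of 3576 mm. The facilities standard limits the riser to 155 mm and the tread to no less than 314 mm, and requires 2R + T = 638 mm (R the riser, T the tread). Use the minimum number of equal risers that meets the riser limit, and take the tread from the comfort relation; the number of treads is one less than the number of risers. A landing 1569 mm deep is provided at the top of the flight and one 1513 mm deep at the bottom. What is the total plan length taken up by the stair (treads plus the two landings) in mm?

10902 mm

3576 / 155 = 23.07, so 24 risers are needed.
Riser R = 3576 / 24 = 149 mm, within the 155 mm limit.
From 2R + T = 638: T = 638 − 298 = 340 mm.
Treads = 24 − 1 = 23; going = 23 × 340 = 7820 mm.
Add landings: 7820 + 1569 + 1513 = 10902 mm.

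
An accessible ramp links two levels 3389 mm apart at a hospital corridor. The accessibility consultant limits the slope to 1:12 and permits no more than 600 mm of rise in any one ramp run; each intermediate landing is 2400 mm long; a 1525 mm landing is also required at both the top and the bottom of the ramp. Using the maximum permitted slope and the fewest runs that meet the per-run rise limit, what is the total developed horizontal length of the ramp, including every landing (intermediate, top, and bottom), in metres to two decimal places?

3389 / 600 = 5.648 → round up to 6 ramp runs. That means 5 intermediate landings.
Ramp run (horizontal) at 1:12: 3389 × 12 = 40668 mm.
5 intermediate landings contribute 5 × 2400 = 12000 mm.
Top and bottom landings: 2 × 1525 = 3050 mm.
Total = 40668 + 12000 + 3050 = 55718 mm.
= 55.72 m.

55.72 m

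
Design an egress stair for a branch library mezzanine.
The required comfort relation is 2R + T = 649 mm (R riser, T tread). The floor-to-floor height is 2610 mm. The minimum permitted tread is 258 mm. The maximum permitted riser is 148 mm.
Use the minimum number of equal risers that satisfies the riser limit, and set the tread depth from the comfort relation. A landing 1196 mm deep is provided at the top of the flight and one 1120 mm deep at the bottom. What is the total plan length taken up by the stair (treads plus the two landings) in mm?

8419 mm

⌈2610/148⌉ = 18 risers.
R = 2610 ÷ 18 = 145 mm.
From 2R + T = 649: T = 649 − 290 = 359 mm.
18 risers give 17 treads; going = 17 × 359 = 6103 mm.
Add landings: 6103 + 1196 + 1120 = 8419 mm.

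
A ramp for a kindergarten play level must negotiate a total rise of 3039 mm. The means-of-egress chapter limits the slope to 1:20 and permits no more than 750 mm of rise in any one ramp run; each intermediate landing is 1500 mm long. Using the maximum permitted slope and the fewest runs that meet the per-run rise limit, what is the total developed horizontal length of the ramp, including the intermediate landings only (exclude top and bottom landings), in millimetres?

3039 / 750 = 4.052 → round up to 5 ramp runs. That means 4 intermediate landings.
Ramp run (horizontal) at 1:20: 3039 × 20 = 60780 mm.
Intermediate landings: 4 × 1500 = 6000 mm.
Developed length = 60780 + 6000 = 66780 mm.

66780 mm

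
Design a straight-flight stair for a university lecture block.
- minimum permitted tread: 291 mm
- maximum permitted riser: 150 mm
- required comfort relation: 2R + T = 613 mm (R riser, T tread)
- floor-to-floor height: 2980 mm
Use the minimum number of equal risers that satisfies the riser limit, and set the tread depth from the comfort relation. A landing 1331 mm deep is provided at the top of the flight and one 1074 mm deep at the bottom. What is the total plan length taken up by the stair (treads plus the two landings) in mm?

2980 / 150 = 19.867 → round up to 20 risers.
Riser R = 2980 / 20 = 149 mm, within the 150 mm limit.
Tread T = 613 − 2 × 149 = 315 mm (≥ 291 mm).
Treads = 20 − 1 = 19; going = 19 × 315 = 5985 mm.
Enclosure = 5985 + 1331 + 1074 = 8390 mm.

8390 mm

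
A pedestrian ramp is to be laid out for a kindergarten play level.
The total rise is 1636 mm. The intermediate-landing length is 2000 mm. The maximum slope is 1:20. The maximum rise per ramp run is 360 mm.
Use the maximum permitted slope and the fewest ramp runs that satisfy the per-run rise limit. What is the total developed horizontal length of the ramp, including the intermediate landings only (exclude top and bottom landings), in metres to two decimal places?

At most 360 each: 1636/360 = 4.54, giving 5 ramp runs. That means 4 intermediate landings.
Horizontal run for 1636 mm of rise at 1:20 is 1636 × 20 = 32720 mm.
Intermediate landings: 4 × 2000 = 8000 mm.
Total developed length = 32720 + 8000 = 40720 mm.
= 40.72 m.

40.72 m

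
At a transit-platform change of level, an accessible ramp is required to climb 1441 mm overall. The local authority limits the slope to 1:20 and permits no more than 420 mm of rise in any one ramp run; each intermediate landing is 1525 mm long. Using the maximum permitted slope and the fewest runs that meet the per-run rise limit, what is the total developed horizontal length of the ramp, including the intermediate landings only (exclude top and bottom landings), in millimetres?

1441 / 420 = 3.431 → round up to 4 ramp runs. That means 3 intermediate landings.
Ramp run (horizontal) at 1:20: 1441 × 20 = 28820 mm.
3 intermediate landings contribute 3 × 1525 = 4575 mm.
Developed length = 28820 + 4575 = 33395 mm.

33395 mm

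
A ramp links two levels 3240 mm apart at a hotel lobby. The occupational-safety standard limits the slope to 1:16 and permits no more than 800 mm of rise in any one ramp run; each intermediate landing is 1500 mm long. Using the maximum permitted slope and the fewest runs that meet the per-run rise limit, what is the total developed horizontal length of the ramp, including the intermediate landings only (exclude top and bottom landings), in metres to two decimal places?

57.84 m

3240 / 800 = 4.05, so 5 ramp runs are needed. That means 4 intermediate landings.
Horizontal run for 3240 mm of rise at 1:16 is 3240 × 16 = 51840 mm.
4 intermediate landings contribute 4 × 1500 = 6000 mm.
Total developed length = 51840 + 6000 = 57840 mm.
= 57.84 m.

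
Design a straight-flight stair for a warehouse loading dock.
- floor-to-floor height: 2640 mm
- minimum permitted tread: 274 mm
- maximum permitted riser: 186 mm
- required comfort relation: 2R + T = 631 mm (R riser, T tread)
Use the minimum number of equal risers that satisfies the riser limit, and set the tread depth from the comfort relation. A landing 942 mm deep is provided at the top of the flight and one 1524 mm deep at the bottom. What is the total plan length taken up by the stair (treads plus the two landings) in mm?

2640 / 186 = 14.19, so 15 risers are needed.
Each riser is 2640/15 = 176 mm (≤ 186 mm).
T = 631 − 2·176 = 279 mm, which satisfies the 274 mm minimum.
Treads = 15 − 1 = 14; going = 14 × 279 = 3906 mm.
Enclosure = 3906 + 942 + 1524 = 6372 mm.

6372 mm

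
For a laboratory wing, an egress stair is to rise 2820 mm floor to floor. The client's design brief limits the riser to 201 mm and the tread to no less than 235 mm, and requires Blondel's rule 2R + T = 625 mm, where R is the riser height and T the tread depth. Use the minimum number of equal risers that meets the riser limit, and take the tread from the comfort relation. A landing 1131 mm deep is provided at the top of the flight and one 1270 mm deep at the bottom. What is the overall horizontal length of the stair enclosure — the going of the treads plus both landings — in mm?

5887 mm

⌈2820/201⌉ = 15 risers.
Each riser is 2820/15 = 188 mm (≤ 201 mm).
From 2R + T = 625: T = 625 − 376 = 249 mm.
15 risers give 14 treads; going = 14 × 249 = 3486 mm.
Add landings: 3486 + 1131 + 1270 = 5887 mm.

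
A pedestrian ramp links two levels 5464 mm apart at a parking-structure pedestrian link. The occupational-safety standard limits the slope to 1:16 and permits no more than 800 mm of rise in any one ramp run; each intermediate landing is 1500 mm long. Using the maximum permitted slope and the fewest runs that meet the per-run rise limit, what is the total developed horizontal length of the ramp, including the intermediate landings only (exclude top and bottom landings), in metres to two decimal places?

At most 800 each: 5464/800 = 6.83, giving 7 ramp runs. That means 6 intermediate landings.
Horizontal run for 5464 mm of rise at 1:16 is 5464 × 16 = 87424 mm.
6 intermediate landings contribute 6 × 1500 = 9000 mm.
Total developed length = 87424 + 9000 = 96424 mm.
= 96.42 m.

96.42 m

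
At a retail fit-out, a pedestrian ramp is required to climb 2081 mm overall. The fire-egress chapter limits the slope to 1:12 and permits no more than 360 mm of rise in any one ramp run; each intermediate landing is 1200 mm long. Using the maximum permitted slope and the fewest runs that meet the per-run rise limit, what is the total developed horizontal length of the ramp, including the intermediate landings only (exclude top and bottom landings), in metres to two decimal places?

30.97 m

⌈2081/360⌉ = 6 ramp runs. That means 5 intermediate landings.
Horizontal run for 2081 mm of rise at 1:12 is 2081 × 12 = 24972 mm.
Intermediate landings: 5 × 1200 = 6000 mm.
Developed length = 24972 + 6000 = 30972 mm.
= 30.97 m.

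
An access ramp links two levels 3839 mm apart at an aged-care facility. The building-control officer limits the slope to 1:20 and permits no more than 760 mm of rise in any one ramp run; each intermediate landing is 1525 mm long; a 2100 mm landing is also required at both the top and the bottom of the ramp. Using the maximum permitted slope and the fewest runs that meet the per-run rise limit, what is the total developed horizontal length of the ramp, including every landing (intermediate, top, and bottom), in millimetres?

88605 mm

⌈3839/760⌉ = 6 ramp runs. That means 5 intermediate landings.
Horizontal run for 3839 mm of rise at 1:20 is 3839 × 20 = 76780 mm.
5 intermediate landings contribute 5 × 1525 = 7625 mm.
Top and bottom landings: 2 × 2100 = 4200 mm.
Total = 76780 + 7625 + 4200 = 88605 mm.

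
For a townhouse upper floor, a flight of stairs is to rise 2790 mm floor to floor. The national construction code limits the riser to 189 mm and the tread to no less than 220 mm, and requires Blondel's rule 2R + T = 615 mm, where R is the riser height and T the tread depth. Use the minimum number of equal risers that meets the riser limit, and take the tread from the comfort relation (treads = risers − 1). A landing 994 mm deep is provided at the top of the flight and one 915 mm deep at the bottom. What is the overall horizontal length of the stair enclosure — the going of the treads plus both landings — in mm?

At most 189 each: 2790/189 = 14.76, giving 15 risers.
Riser R = 2790 / 15 = 186 mm, within the 189 mm limit.
From 2R + T = 615: T = 615 − 372 = 243 mm.
15 risers give 14 treads; going = 14 × 243 = 3402 mm.
Enclosure = 3402 + 994 + 915 = 5311 mm.

5311 mm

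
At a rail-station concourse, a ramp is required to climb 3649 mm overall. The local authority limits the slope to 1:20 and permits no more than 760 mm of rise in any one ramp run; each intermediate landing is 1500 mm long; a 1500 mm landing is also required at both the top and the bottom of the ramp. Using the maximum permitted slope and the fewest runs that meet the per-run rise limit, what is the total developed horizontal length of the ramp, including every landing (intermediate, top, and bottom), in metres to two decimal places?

81.98 m

3649 / 760 = 4.80, so 5 ramp runs are needed. That means 4 intermediate landings.
Ramp run (horizontal) at 1:20: 3649 × 20 = 72980 mm.
Intermediate landings: 4 × 1500 = 6000 mm.
Top and bottom landings: 2 × 1500 = 3000 mm.
Total = 72980 + 6000 + 3000 = 81980 mm.
= 81.98 m.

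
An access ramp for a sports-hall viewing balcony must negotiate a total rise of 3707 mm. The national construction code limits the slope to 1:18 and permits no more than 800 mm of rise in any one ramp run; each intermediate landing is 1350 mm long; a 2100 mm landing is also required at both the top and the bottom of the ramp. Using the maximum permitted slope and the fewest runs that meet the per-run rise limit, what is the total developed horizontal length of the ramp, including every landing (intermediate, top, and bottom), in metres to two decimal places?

76.33 m

At most 800 each: 3707/800 = 4.63, giving 5 ramp runs. That means 4 intermediate landings.
Horizontal run for 3707 mm of rise at 1:18 is 3707 × 18 = 66726 mm.
4 intermediate landings contribute 4 × 1350 = 5400 mm.
Top and bottom landings: 2 × 2100 = 4200 mm.
Total = 66726 + 5400 + 4200 = 76326 mm.
= 76.33 m.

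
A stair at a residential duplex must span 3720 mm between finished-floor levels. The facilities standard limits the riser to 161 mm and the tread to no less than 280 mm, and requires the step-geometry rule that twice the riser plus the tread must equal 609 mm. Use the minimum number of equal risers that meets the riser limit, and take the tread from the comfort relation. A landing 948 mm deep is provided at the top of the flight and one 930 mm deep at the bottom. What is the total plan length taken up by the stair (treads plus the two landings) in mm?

8755 mm

⌈3720/161⌉ = 24 risers.
R = 3720 ÷ 24 = 155 mm.
Tread T = 609 − 2 × 155 = 299 mm (≥ 280 mm).
Treads = 24 − 1 = 23; going = 23 × 299 = 6877 mm.
Add landings: 6877 + 948 + 930 = 8755 mm.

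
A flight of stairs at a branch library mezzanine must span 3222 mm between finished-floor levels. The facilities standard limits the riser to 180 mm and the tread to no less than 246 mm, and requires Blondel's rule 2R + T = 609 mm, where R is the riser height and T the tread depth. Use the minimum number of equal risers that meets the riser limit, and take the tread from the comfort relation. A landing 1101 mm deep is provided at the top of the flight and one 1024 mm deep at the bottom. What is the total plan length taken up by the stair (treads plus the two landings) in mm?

6392 mm

3222 / 180 = 17.900 → round up to 18 risers.
R = 3222 ÷ 18 = 179 mm.
From 2R + T = 609: T = 609 − 358 = 251 mm.
18 risers give 17 treads; going = 17 × 251 = 4267 mm.
Enclosure = 4267 + 1101 + 1024 = 6392 mm.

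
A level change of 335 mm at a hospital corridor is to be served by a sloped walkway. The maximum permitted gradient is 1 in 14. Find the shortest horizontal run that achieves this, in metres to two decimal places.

At 1:14 the run is 14 × 335 = 4690 mm.
4690 mm = 4.69 m.

4.69 m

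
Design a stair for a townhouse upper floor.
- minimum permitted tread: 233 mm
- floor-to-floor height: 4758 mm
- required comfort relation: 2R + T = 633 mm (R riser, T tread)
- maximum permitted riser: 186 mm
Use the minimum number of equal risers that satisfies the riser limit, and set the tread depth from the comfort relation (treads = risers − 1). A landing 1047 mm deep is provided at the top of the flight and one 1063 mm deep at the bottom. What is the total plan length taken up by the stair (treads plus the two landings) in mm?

8785 mm

At most 186 each: 4758/186 = 25.58, giving 26 risers.
Each riser is 4758/26 = 183 mm (≤ 186 mm).
T = 633 − 2·183 = 267 mm, which satisfies the 233 mm minimum.
Going = (26 − 1) × 267 = 6675 mm.
Enclosure = 6675 + 1047 + 1063 = 8785 mm.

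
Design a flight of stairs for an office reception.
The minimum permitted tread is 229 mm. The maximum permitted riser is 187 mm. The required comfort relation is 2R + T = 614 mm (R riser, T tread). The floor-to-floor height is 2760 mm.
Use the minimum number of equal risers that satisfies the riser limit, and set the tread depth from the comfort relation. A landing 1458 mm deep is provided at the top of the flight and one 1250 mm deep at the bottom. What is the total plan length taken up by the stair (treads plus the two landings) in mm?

2760 / 187 = 14.76, so 15 risers are needed.
Riser R = 2760 / 15 = 184 mm, within the 187 mm limit.
T = 614 − 2·184 = 246 mm, which satisfies the 229 mm minimum.
Going = (15 − 1) × 246 = 3444 mm.
Add landings: 3444 + 1458 + 1250 = 6152 mm.

6152 mm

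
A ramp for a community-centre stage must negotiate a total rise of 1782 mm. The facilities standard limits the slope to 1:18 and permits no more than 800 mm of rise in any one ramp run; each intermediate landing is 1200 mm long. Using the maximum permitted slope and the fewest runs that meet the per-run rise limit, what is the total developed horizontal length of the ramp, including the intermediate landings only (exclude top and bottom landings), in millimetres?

⌈1782/800⌉ = 3 ramp runs. That means 2 intermediate landings.
Ramp run (horizontal) at 1:18: 1782 × 18 = 32076 mm.
2 intermediate landings contribute 2 × 1200 = 2400 mm.
Total developed length = 32076 + 2400 = 34476 mm.

34476 mm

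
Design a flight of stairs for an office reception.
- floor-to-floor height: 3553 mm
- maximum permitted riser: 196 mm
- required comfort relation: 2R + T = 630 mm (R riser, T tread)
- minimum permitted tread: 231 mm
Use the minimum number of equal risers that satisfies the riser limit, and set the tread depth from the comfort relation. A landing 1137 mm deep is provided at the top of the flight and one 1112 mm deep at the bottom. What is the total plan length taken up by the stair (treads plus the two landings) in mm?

⌈3553/196⌉ = 19 risers.
Riser R = 3553 / 19 = 187 mm, within the 196 mm limit.
From 2R + T = 630: T = 630 − 374 = 256 mm.
19 risers give 18 treads; going = 18 × 256 = 4608 mm.
Enclosure = 4608 + 1137 + 1112 = 6857 mm.

6857 mm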